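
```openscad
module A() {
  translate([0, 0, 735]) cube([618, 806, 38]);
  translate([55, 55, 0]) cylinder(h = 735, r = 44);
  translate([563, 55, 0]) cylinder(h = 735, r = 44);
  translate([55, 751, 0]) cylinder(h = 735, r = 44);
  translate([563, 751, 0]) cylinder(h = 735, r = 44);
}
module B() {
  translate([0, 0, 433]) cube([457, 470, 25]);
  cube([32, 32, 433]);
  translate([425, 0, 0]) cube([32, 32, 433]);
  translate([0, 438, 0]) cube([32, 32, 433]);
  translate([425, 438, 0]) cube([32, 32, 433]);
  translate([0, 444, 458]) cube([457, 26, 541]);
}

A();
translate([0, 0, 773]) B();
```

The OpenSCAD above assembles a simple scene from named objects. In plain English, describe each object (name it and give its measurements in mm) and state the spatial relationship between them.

A is a table: top 618 mm (x) × 806 mm (y), 38 mm thick, upper face at z = 773 mm, on four round legs of 88 mm diameter, each leg's bounding box inset 11 mm from the nearest pair of top edges, running from z = 0 to the bottom of the top.

B is a chair: 457×470 mm seat, 25 mm thick, top at z = 458 mm, on four 32 mm square corner legs flush with the seat edges. A 26 mm thick backrest slab spans the full seat width, extending 541 mm above the seat top, its back face flush with the seat's +y edge.

The chair is on top of the table.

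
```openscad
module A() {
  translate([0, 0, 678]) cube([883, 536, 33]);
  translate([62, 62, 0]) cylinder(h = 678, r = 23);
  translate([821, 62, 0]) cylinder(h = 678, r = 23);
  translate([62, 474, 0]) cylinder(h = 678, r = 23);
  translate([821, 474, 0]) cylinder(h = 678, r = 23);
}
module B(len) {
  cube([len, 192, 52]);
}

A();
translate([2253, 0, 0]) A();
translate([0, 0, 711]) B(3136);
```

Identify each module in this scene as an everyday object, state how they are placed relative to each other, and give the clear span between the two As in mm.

Second table starts at x = 2253; first ends at x = 883; clear span = 2253 − 883 = 1370 mm.

A is a table. B is a beam. A beam spans the tops of two tables. The clear span between the two tables is 1370 mm.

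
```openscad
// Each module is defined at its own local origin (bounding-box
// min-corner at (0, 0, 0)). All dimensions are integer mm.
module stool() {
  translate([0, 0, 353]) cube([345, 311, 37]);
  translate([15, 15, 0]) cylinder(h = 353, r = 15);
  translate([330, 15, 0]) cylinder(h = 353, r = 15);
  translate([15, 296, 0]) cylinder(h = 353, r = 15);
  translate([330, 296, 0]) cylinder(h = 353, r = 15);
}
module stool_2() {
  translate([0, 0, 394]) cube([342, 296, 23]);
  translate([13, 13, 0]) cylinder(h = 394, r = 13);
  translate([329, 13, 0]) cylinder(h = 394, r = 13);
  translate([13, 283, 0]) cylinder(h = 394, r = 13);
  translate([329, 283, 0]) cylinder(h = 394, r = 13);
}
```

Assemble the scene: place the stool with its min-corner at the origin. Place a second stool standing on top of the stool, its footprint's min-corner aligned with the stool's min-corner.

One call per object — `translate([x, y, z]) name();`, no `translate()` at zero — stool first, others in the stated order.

stool();
translate([0, 0, 390]) stool_2();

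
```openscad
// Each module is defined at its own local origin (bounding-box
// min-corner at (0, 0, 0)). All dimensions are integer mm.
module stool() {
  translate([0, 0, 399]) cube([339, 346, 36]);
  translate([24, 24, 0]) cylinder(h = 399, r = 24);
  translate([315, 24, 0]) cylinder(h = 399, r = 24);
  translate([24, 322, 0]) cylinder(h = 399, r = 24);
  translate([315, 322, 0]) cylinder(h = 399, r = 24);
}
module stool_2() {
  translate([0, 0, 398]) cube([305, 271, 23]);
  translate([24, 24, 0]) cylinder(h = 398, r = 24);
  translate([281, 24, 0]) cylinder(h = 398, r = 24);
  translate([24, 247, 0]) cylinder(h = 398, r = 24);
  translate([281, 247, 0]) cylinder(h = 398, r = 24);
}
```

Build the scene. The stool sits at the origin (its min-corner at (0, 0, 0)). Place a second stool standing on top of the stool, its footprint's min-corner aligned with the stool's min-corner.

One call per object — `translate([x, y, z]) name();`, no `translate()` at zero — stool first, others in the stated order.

stool();
translate([0, 0, 435]) stool_2();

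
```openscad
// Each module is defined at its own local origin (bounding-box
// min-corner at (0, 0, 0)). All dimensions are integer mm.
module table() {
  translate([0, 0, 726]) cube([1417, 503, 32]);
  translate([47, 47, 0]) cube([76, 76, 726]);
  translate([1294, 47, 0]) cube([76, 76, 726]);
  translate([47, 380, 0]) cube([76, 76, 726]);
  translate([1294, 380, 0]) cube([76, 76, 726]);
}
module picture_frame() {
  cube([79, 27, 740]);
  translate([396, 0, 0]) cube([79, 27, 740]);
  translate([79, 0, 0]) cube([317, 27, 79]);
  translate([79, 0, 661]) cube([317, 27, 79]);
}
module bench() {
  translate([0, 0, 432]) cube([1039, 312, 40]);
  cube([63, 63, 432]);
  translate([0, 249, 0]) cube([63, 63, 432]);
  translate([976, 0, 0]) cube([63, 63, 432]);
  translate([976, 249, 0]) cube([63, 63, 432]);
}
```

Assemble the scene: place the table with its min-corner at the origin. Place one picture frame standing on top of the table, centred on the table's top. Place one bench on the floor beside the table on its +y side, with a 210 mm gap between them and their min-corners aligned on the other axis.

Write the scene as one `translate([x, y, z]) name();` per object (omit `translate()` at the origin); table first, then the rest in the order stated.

table();
translate([471, 238, 758]) picture_frame();
translate([0, 713, 0]) bench();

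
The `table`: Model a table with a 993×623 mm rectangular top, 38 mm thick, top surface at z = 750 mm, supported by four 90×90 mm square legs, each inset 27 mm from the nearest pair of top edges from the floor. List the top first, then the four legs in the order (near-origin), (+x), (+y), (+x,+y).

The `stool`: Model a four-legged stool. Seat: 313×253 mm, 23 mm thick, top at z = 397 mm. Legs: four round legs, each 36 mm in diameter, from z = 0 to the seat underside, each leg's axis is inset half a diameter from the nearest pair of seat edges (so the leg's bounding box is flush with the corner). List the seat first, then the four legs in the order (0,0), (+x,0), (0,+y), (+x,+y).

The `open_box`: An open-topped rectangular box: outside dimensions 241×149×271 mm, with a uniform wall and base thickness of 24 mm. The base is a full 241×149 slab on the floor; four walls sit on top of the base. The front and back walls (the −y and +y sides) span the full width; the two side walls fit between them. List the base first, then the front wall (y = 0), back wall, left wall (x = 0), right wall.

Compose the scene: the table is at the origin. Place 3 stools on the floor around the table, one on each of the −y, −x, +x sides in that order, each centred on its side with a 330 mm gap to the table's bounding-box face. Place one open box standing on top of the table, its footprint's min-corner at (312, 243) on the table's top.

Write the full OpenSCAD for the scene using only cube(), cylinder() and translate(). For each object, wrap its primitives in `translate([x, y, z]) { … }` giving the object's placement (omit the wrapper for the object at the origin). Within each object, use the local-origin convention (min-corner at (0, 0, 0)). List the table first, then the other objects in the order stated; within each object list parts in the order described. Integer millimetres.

translate([0, 0, 712]) cube([993, 623, 38]);
translate([27, 27, 0]) cube([90, 90, 712]);
translate([876, 27, 0]) cube([90, 90, 712]);
translate([27, 506, 0]) cube([90, 90, 712]);
translate([876, 506, 0]) cube([90, 90, 712]);
translate([340, -583, 0]) {
  translate([0, 0, 374]) cube([313, 253, 23]);
  translate([18, 18, 0]) cylinder(h = 374, r = 18);
  translate([295, 18, 0]) cylinder(h = 374, r = 18);
  translate([18, 235, 0]) cylinder(h = 374, r = 18);
  translate([295, 235, 0]) cylinder(h = 374, r = 18);
}
translate([-643, 185, 0]) {
  translate([0, 0, 374]) cube([313, 253, 23]);
  translate([18, 18, 0]) cylinder(h = 374, r = 18);
  translate([295, 18, 0]) cylinder(h = 374, r = 18);
  translate([18, 235, 0]) cylinder(h = 374, r = 18);
  translate([295, 235, 0]) cylinder(h = 374, r = 18);
}
translate([1323, 185, 0]) {
  translate([0, 0, 374]) cube([313, 253, 23]);
  translate([18, 18, 0]) cylinder(h = 374, r = 18);
  translate([295, 18, 0]) cylinder(h = 374, r = 18);
  translate([18, 235, 0]) cylinder(h = 374, r = 18);
  translate([295, 235, 0]) cylinder(h = 374, r = 18);
}
translate([312, 243, 750]) {
  cube([241, 149, 24]);
  translate([0, 0, 24]) cube([241, 24, 247]);
  translate([0, 125, 24]) cube([241, 24, 247]);
  translate([0, 24, 24]) cube([24, 101, 247]);
  translate([217, 24, 24]) cube([24, 101, 247]);
}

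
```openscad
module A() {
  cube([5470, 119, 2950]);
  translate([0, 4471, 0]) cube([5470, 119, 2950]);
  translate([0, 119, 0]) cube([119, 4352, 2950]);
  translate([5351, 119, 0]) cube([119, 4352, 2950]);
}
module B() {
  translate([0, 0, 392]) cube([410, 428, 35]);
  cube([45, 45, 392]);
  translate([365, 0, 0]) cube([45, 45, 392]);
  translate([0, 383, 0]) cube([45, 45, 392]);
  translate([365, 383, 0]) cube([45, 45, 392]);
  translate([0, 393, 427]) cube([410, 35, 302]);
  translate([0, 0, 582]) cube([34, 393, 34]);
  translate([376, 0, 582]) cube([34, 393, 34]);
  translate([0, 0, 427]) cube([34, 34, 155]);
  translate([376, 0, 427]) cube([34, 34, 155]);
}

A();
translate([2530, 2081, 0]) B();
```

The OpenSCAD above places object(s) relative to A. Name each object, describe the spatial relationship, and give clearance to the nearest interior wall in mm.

A is a house frame. B is a chair. The chair sits inside the house frame, centred. The clearance to the nearest interior wall is 1962 mm.

Clearances: x = 2411, y = 1962; minimum 1962 mm.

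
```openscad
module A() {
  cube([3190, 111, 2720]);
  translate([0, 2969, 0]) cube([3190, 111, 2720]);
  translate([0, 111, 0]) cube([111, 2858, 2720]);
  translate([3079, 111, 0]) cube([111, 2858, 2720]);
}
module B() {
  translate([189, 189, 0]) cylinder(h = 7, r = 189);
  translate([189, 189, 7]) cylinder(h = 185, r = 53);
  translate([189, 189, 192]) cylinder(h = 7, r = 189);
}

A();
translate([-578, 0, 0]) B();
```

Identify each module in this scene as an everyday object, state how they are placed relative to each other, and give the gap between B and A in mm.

The spool's nearest face is 200 mm from the house frame's −x face.

A is a house frame. B is a spool. The spool is on the floor beside the house frame on its −x side. The gap between the spool and the house frame is 200 mm.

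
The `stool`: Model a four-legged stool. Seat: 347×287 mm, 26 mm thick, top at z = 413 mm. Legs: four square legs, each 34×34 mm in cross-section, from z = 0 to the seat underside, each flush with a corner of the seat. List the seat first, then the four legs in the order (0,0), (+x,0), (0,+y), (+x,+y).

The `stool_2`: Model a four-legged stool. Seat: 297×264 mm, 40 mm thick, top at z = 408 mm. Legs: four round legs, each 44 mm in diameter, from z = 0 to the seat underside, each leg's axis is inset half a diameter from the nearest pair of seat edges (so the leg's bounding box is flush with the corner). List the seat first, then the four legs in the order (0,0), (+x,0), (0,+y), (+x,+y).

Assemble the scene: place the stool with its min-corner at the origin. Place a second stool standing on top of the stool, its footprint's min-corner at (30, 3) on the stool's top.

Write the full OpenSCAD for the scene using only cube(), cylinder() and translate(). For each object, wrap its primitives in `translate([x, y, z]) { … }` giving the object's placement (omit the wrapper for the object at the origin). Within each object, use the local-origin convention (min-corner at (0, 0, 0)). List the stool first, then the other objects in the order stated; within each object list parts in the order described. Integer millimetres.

translate([0, 0, 387]) cube([347, 287, 26]);
cube([34, 34, 387]);
translate([313, 0, 0]) cube([34, 34, 387]);
translate([0, 253, 0]) cube([34, 34, 387]);
translate([313, 253, 0]) cube([34, 34, 387]);
translate([30, 3, 413]) {
  translate([0, 0, 368]) cube([297, 264, 40]);
  translate([22, 22, 0]) cylinder(h = 368, r = 22);
  translate([275, 22, 0]) cylinder(h = 368, r = 22);
  translate([22, 242, 0]) cylinder(h = 368, r = 22);
  translate([275, 242, 0]) cylinder(h = 368, r = 22);
}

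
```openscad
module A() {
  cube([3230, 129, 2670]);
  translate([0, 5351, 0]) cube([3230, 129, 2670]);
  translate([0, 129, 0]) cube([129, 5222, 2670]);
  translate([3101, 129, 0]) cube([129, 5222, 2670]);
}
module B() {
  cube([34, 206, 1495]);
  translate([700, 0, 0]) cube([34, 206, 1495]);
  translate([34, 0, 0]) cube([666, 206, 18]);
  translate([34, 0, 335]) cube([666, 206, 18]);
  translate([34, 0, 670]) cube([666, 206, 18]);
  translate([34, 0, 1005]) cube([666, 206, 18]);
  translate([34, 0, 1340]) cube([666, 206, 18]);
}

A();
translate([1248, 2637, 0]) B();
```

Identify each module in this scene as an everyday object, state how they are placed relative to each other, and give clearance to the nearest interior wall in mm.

Clearances: x = 1119, y = 2508; minimum 1119 mm.

A is a house frame. B is a bookshelf. The bookshelf sits inside the house frame, centred. The clearance to the nearest interior wall is 1119 mm.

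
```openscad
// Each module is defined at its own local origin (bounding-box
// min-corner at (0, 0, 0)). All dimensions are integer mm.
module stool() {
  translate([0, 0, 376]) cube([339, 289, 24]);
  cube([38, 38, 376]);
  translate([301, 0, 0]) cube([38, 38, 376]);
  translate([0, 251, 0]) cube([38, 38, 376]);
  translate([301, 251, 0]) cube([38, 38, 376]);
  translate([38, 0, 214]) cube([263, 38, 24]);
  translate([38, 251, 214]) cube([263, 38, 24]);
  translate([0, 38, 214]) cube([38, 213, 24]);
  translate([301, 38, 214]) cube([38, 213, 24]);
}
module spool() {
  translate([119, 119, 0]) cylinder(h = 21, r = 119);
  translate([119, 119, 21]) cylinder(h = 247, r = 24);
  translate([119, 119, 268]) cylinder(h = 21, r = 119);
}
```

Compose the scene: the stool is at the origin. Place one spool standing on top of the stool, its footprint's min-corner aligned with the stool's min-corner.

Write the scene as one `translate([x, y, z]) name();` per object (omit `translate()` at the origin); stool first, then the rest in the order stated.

stool();
translate([0, 0, 400]) spool();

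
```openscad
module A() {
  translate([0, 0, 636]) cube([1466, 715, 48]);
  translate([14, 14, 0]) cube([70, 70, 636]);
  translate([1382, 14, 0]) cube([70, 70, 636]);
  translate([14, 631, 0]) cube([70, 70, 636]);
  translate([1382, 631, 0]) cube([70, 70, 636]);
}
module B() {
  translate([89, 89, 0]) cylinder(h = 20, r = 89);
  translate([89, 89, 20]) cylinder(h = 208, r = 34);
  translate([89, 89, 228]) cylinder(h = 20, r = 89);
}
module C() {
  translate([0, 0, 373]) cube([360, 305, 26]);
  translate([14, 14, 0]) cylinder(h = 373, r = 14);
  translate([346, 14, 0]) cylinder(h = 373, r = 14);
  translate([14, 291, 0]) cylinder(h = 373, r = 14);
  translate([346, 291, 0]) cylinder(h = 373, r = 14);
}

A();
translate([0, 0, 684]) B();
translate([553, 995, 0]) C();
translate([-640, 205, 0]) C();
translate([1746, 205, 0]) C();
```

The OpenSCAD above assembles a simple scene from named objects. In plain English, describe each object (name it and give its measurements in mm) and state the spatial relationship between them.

A is a table with a 1466×715 mm rectangular top, 48 mm thick, top surface at z = 684 mm, supported by four 70×70 mm square legs, each inset 14 mm from the nearest pair of top edges, running from the floor.

B is a spool: two coaxial disc flanges of radius 89 mm and thickness 20 mm, joined by a core cylinder of radius 34 mm and height 208 mm. The lower flange rests on z = 0 and the three cylinders share a vertical axis.

C is a four-legged stool. The seat is 360×305 mm, 26 mm thick, top at z = 399 mm. It stands on four round legs, each 28 mm in diameter, from z = 0 to the seat underside, each leg's axis is inset half a diameter from the nearest pair of seat edges (so the leg's bounding box is flush with the corner).

The spool is on top of the table. Three stools sit around the table at the +y, −x, +x sides.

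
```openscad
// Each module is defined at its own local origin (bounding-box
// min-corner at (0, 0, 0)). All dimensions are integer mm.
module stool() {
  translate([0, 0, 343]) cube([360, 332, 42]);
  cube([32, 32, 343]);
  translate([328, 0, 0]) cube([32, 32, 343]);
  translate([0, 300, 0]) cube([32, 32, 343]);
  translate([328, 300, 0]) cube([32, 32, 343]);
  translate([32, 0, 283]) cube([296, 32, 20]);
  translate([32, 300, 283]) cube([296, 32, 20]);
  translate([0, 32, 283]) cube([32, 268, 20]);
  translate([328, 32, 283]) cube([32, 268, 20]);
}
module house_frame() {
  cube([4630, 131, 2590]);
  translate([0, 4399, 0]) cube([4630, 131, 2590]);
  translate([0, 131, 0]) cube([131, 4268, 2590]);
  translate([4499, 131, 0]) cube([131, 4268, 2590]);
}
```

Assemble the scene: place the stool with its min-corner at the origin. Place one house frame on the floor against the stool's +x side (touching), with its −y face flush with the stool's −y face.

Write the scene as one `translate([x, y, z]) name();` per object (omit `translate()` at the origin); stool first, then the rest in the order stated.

stool();
translate([360, 0, 0]) house_frame();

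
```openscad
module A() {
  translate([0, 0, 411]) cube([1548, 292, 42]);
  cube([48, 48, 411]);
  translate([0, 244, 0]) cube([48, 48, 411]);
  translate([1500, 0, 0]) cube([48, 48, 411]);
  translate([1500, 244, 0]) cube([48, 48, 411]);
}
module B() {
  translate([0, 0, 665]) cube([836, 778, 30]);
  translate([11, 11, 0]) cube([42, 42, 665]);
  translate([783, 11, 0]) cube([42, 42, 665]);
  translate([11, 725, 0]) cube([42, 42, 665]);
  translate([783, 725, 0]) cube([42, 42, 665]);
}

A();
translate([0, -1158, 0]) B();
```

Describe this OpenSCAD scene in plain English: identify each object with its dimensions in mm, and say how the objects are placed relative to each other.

A is a bench: a 1548×292 mm seat slab, 42 mm thick, top at z = 453 mm, on four 48×48 mm square legs flush with the seat corners and standing on z = 0.

B is a rectangular dining table. The top is 836×778×30 mm with its upper surface at z = 695 mm. It stands on four 42×42 mm square legs, each inset 11 mm from the nearest pair of top edges, running from the floor to the underside of the top.

The table is on the floor beside the bench on its −y side.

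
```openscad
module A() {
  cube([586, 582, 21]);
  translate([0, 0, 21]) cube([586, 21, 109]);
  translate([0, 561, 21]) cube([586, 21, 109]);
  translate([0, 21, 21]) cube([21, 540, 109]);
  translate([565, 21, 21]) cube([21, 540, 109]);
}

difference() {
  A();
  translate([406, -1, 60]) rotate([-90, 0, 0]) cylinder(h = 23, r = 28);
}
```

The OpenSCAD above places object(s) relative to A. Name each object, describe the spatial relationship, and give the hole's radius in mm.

A is an open box. The open box has a circular hole through its front wall. The hole's radius is 28 mm.

The subtracted cylinder has r = 28 mm.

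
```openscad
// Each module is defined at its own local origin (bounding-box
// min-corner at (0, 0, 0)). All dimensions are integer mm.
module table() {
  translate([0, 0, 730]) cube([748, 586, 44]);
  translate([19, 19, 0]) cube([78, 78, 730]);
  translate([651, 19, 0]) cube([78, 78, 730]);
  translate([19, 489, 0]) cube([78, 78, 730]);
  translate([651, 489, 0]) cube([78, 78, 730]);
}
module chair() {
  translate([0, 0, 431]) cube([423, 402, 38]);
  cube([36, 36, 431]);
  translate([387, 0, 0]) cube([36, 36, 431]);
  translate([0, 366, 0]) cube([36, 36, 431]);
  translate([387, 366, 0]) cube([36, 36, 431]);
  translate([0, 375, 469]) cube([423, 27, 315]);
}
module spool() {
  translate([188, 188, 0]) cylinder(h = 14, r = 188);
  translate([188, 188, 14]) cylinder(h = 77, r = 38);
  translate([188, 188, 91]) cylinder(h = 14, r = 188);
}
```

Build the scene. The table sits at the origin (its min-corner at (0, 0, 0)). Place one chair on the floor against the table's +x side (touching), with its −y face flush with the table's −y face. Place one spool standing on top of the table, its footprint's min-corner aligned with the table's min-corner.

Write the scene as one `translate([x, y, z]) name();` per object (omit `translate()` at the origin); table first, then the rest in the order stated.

table();
translate([748, 0, 0]) chair();
translate([0, 0, 774]) spool();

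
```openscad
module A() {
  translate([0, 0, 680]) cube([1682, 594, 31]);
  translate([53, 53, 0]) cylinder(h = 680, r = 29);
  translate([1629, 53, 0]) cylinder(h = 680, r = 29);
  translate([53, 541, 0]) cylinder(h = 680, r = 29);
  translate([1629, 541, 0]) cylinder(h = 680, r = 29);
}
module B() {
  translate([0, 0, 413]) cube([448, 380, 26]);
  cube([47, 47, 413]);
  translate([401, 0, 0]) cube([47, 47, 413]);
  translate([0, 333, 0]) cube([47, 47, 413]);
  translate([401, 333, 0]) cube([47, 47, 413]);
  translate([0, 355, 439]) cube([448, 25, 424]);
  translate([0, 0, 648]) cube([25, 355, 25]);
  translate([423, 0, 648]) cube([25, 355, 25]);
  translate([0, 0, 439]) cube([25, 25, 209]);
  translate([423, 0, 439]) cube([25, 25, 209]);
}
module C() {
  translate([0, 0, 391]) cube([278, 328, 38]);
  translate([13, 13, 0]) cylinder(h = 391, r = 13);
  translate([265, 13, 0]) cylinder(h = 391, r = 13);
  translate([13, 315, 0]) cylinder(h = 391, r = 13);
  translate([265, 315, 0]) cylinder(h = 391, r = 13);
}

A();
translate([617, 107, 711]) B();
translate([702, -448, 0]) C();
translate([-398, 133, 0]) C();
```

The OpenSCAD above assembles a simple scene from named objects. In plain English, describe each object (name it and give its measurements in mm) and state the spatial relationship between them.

A is a table: top 1682 mm (x) × 594 mm (y), 31 mm thick, upper face at z = 711 mm, on four round legs of 58 mm diameter, each leg's bounding box inset 24 mm from the nearest pair of top edges, running from z = 0 to the bottom of the top.

B is a chair: 448×380 mm seat, 26 mm thick, top at z = 439 mm, on four 47 mm square corner legs flush with the seat edges. A 25 mm thick backrest slab spans the full seat width, extending 424 mm above the seat top, its back face flush with the seat's +y edge. Two armrests of 25×25 mm section run along each side from the seat's front edge to the front of the backrest, top faces 234 mm above the seat top and outer faces flush with the seat's x-edges; a 25×25 mm post under the front of each armrest stands on the seat at the front corner.

C is a simple wooden stool: a rectangular seat 278 mm (x) by 328 mm (y), 38 mm thick, top face at z = 429 mm, on four round legs, each 26 mm in diameter. The legs rest on z = 0, each leg's axis is inset half a diameter from the nearest pair of seat edges (so the leg's bounding box is flush with the corner).

The chair is on top of the table, centred. Two stools sit around the table at the −y, −x sides.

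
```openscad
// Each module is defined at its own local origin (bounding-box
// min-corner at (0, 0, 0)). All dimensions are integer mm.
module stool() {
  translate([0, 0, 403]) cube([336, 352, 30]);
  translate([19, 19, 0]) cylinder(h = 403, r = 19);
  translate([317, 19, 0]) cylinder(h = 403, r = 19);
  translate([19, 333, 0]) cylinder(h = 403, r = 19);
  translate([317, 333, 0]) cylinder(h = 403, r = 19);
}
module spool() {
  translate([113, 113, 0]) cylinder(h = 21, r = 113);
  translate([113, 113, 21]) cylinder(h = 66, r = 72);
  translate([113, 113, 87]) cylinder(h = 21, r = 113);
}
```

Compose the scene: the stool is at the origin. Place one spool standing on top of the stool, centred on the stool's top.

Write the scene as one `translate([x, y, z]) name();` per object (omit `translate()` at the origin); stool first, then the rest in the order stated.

stool();
translate([55, 63, 433]) spool();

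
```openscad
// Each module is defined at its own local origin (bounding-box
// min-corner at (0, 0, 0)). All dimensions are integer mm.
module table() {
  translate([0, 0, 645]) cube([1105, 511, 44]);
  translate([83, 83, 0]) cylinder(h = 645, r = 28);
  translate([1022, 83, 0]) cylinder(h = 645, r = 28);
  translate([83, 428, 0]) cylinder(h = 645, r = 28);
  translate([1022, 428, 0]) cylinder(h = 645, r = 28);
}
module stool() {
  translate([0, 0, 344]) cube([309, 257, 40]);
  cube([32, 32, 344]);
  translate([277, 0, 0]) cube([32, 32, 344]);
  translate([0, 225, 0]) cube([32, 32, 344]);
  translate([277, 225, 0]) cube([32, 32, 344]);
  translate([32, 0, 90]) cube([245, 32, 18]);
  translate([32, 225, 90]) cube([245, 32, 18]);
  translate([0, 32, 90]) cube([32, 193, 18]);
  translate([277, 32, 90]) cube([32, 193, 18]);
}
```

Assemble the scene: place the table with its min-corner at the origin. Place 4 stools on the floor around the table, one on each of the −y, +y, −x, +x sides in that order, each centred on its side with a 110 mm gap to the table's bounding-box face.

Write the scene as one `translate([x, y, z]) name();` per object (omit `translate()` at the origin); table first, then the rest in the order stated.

table();
translate([398, -367, 0]) stool();
translate([398, 621, 0]) stool();
translate([-419, 127, 0]) stool();
translate([1215, 127, 0]) stool();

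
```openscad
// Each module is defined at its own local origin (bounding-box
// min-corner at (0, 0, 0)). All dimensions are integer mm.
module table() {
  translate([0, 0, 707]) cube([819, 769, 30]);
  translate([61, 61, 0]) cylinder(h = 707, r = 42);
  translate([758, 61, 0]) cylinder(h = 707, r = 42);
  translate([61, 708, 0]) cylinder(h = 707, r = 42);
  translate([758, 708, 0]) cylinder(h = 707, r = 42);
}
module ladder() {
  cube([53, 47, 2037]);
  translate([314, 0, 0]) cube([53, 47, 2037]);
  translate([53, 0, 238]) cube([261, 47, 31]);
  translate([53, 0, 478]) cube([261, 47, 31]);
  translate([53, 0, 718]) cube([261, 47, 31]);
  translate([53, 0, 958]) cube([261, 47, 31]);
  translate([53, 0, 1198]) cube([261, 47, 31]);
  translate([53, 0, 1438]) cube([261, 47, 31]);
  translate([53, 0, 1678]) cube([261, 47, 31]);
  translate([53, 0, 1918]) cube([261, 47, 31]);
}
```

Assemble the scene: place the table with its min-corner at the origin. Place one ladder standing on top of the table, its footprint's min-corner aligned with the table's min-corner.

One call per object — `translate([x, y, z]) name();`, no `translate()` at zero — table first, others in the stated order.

table();
translate([0, 0, 737]) ladder();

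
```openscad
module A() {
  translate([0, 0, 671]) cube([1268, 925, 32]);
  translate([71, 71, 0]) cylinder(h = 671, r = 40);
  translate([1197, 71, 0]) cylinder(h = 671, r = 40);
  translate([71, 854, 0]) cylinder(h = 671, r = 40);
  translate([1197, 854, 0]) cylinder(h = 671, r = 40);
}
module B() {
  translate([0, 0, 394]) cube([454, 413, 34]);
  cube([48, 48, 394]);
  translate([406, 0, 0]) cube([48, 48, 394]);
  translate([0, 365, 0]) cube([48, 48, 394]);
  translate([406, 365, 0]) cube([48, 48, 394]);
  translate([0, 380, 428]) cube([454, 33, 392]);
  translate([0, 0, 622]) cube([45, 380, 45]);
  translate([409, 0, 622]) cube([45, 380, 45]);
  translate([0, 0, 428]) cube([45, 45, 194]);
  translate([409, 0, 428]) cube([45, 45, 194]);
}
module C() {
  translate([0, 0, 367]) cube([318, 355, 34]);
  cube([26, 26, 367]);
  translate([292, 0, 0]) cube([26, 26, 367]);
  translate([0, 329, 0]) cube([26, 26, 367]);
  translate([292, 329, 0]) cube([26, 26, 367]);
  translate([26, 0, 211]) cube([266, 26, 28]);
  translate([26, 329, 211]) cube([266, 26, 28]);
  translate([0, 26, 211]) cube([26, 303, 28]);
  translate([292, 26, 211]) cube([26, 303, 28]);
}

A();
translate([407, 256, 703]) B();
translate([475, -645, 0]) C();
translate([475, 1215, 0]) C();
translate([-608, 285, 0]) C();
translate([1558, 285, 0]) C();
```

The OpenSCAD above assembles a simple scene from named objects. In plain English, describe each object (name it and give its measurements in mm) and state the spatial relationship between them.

A is a table: top 1268 mm (x) × 925 mm (y), 32 mm thick, upper face at z = 703 mm, on four round legs of 80 mm diameter, each leg's bounding box inset 31 mm from the nearest pair of top edges, running from z = 0 to the bottom of the top.

B is a chair. The seat is a 454×413×34 mm slab with its top at z = 428 mm, on four 48×48 mm corner legs (flush with the seat edges, standing on z = 0). A flat backrest 33 mm thick, 392 mm tall, spans the full seat width and rises from the seat top along its +y edge, rear face flush with the rear of the seat. Two armrests of 45×45 mm section run along each side from the seat's front edge to the front of the backrest, top faces 239 mm above the seat top and outer faces flush with the seat's x-edges; a 45×45 mm post under the front of each armrest stands on the seat at the front corner.

C is a simple wooden stool: a rectangular seat 318 mm (x) by 355 mm (y), 34 mm thick, top face at z = 401 mm, on four square legs, each 26×26 mm in cross-section. The legs rest on z = 0, each flush with a corner of the seat. Four stretchers, 26 mm wide and 28 mm tall, connect adjacent legs with their undersides at z = 211 mm, each running between the inner faces of the legs it joins and aligned with the legs' outer faces on the other axis.

The chair is on top of the table, centred. Four stools sit around the table at the −y, +y, −x, +x sides.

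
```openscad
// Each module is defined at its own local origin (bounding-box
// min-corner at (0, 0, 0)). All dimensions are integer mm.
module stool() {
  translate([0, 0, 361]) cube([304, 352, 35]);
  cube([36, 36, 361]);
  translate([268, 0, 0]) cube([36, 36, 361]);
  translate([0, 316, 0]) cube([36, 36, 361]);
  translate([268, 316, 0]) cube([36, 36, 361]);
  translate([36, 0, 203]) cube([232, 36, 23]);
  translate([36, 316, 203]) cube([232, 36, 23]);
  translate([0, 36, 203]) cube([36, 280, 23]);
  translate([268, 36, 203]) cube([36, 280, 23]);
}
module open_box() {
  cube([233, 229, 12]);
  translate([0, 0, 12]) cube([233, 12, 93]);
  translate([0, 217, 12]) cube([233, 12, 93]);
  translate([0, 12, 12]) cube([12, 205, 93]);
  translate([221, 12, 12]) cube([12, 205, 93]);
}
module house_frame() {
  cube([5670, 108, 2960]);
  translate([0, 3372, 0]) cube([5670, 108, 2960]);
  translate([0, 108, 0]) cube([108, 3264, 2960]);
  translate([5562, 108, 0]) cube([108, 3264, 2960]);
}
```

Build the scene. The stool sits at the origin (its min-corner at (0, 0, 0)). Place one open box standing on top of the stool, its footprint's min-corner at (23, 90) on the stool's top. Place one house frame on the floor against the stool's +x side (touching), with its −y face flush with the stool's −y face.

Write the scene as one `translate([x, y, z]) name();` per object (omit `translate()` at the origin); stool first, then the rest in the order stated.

stool();
translate([23, 90, 396]) open_box();
translate([304, 0, 0]) house_frame();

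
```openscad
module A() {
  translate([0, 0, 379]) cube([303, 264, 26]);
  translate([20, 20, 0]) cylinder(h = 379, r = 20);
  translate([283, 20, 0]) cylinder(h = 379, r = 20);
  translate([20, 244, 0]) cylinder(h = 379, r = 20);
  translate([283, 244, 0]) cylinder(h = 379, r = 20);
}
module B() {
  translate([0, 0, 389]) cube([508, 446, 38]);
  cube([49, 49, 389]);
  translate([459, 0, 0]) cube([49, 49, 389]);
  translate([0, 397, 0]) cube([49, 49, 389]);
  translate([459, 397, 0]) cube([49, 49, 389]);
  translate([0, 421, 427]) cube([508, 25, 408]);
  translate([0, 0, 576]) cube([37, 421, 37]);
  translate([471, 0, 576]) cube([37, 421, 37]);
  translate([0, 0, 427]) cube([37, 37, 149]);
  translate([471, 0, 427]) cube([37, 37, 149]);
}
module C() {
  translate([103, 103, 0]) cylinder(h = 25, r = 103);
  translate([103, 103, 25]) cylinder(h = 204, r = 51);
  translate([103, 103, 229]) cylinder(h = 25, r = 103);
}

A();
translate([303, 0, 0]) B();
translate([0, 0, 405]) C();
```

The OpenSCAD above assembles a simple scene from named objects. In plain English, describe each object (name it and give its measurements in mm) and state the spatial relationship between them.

A is a four-legged stool. The seat is 303×264 mm, 26 mm thick, top at z = 405 mm. It stands on four round legs, each 40 mm in diameter, from z = 0 to the seat underside, each leg's axis is inset half a diameter from the nearest pair of seat edges (so the leg's bounding box is flush with the corner).

B is a chair. The seat is a 508×446×38 mm slab with its top at z = 427 mm, on four 49×49 mm corner legs (flush with the seat edges, standing on z = 0). A flat backrest 25 mm thick, 408 mm tall, spans the full seat width and rises from the seat top along its +y edge, rear face flush with the rear of the seat. Two armrests of 37×37 mm section run along each side from the seat's front edge to the front of the backrest, top faces 186 mm above the seat top and outer faces flush with the seat's x-edges; a 37×37 mm post under the front of each armrest stands on the seat at the front corner.

C is a spool: two coaxial disc flanges of radius 103 mm and thickness 25 mm, joined by a core cylinder of radius 51 mm and height 204 mm. The lower flange rests on z = 0 and the three cylinders share a vertical axis.

The chair is against the stool's +x side, with their −y faces flush. The spool is on top of the stool.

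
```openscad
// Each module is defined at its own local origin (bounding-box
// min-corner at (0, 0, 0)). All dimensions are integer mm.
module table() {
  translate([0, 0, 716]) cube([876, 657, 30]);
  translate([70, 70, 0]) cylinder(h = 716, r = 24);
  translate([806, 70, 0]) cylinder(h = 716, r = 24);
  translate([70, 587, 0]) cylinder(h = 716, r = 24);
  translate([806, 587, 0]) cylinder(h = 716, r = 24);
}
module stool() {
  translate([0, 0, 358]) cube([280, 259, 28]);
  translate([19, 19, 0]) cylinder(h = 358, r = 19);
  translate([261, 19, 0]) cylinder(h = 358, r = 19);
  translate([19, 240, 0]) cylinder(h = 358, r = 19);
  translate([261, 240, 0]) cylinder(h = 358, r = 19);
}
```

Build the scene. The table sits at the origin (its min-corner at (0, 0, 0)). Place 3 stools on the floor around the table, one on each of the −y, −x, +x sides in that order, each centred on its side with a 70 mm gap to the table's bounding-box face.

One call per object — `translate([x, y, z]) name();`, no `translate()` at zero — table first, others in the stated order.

table();
translate([298, -329, 0]) stool();
translate([-350, 199, 0]) stool();
translate([946, 199, 0]) stool();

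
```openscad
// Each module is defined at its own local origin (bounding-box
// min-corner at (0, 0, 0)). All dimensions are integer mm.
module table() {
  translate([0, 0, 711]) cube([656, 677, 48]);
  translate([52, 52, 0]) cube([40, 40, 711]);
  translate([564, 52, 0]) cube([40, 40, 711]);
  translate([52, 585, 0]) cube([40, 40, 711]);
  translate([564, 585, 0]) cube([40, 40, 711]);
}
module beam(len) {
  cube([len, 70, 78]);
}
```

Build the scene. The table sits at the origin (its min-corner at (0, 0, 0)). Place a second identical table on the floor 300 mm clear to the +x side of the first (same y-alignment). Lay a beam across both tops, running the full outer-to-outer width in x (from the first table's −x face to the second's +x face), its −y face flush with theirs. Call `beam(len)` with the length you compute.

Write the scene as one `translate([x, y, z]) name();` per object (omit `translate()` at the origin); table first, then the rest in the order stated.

table();
translate([956, 0, 0]) table();
translate([0, 0, 759]) beam(1612);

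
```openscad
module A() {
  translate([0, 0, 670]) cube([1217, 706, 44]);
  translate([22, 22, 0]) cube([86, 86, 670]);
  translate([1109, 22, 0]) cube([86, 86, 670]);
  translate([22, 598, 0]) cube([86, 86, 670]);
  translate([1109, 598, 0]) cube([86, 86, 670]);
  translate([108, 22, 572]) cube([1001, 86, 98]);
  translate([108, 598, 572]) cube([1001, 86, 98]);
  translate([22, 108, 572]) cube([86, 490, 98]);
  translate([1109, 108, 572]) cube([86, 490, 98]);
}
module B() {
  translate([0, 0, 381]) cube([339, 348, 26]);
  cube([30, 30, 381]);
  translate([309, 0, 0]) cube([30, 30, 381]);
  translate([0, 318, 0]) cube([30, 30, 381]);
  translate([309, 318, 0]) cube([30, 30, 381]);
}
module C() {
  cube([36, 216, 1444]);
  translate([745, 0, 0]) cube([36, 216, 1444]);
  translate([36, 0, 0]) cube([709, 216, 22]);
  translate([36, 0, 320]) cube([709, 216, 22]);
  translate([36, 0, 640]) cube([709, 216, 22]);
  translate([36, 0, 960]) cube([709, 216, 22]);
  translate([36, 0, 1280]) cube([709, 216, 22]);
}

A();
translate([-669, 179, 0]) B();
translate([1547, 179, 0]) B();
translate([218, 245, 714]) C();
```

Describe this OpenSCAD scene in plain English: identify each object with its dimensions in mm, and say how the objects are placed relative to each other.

A is a table with a 1217×706 mm rectangular top, 44 mm thick, top surface at z = 714 mm, supported by four 86×86 mm square legs, each inset 22 mm from the nearest pair of top edges, running from the floor. Four apron rails, 86 mm thick and 98 mm tall, run between adjacent legs with their top edges flush with the underside of the top and their outer faces flush with the legs' outer faces.

B is a four-legged stool. The seat is 339×348 mm, 26 mm thick, top at z = 407 mm. It stands on four square legs, each 30×30 mm in cross-section, from z = 0 to the seat underside, each flush with a corner of the seat.

C is a bookshelf 781 mm wide overall, 216 mm deep and 1444 mm tall. The two sides are 36 mm thick vertical panels. 5 horizontal shelves of 22 mm thickness span between the inner faces of the sides; the lowest shelf sits on the floor and shelves are stacked with a clear vertical gap of 298 mm between each pair.

Two stools sit around the table at the −x, +x sides. The bookshelf is on top of the table, centred.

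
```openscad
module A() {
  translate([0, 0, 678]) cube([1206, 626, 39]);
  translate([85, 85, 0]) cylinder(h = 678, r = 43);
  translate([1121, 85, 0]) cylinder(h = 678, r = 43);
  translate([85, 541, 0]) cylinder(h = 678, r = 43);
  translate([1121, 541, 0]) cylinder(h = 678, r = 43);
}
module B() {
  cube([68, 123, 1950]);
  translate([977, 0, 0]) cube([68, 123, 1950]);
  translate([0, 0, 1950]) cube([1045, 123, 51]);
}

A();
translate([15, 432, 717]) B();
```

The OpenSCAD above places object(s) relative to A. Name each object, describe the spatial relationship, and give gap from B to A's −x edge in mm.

A is a table. B is a door frame. The door frame is on top of the table. The gap from the door frame to the table's −x edge is 15 mm.

The door frame's min-x is at 15; the table's min-x is 0; gap = 15 mm.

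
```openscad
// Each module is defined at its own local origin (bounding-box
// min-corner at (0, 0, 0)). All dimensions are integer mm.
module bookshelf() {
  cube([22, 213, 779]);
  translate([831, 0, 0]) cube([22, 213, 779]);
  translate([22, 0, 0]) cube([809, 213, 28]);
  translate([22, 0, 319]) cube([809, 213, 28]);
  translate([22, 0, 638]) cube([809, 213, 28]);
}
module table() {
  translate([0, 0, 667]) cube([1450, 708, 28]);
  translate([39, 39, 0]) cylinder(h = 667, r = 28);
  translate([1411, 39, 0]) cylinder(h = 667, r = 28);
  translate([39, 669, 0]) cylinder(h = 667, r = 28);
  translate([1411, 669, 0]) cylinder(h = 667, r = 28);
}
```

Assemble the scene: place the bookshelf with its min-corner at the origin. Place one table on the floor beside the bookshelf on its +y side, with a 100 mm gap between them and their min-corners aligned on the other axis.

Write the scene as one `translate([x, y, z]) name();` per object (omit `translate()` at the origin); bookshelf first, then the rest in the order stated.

bookshelf();
translate([0, 313, 0]) table();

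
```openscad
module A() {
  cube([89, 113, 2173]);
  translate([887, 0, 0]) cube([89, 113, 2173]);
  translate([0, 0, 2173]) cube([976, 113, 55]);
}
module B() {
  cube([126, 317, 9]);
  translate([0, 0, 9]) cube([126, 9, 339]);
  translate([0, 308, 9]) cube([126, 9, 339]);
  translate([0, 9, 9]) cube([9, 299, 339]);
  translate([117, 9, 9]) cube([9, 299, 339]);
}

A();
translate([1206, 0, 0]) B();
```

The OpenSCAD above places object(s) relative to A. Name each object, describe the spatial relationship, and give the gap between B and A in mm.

The open box's nearest face is 230 mm from the door frame's +x face.

A is a door frame. B is an open box. The open box is on the floor beside the door frame on its +x side. The gap between the open box and the door frame is 230 mm.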